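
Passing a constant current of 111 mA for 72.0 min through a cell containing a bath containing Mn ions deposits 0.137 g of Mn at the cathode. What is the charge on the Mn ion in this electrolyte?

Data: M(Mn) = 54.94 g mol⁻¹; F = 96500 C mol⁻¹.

+2

Q = I·t = 0.1110 A × 4320.0 s = 479.5 C, so n(e⁻) = 479.5/96500 = 0.004969 mol.
n(Mn) deposited = 0.137 / 54.94 = 0.002494 mol.
Electrons per atom = n(e⁻)/n(Mn) = 0.004969 / 0.002494 = 1.99 ≈ 2, so the ion is Mn²⁺.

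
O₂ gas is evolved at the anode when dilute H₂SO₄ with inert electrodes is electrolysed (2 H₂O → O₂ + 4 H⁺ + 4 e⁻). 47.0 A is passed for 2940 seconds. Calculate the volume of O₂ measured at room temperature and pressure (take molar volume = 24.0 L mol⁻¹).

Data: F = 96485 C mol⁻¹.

Q = I·t = 47.00 A × 2940.0 s = 138200 C.
n(e⁻) = Q/F = 138200 / 96485 = 1.432 mol.
4 electrons are transferred per O₂ molecule, so n(O₂) = 1.432 / 4 = 0.3580 mol.
V = n × V_m = 0.3580 × 24.0 = 8.59 L.

8.59 L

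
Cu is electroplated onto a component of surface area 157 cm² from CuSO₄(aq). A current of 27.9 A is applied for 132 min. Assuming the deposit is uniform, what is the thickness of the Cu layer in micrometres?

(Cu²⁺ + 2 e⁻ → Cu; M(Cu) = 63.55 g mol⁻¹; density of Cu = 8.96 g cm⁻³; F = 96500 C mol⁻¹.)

Q = I·t = 27.90 × 7920.0 = 221000 C; n(e⁻) = 2.290 mol.
n(Cu) = n(e⁻)/2 = 1.145 mol, so m = 1.145 × 63.55 = 72.76 g.
Volume = m/ρ = 72.76 / 8.96 = 8.120 cm³.
Thickness = V/A = 8.120 / 157 = 0.0517 cm = 517 μm.

517 μm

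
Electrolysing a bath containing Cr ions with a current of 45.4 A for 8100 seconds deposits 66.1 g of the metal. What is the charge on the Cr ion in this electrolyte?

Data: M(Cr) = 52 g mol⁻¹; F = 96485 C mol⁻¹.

Q = I·t = 45.40 A × 8100.0 s = 367700 C, so n(e⁻) = 367700/96485 = 3.811 mol.
n(Cr) deposited = 66.1 / 52 = 1.271 mol.
Electrons per atom = n(e⁻)/n(Cr) = 3.811 / 1.271 = 3.00 ≈ 3, so the ion is Cr³⁺.

+3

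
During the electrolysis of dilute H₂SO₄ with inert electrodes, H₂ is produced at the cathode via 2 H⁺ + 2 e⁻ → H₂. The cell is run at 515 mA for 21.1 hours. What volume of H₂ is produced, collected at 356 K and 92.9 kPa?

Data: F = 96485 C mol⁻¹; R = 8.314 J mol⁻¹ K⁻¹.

Q = I·t = 0.5150 A × 75960 s = 39120 C.
n(e⁻) = Q/F = 39120 / 96485 = 0.4054 mol.
2 electrons are transferred per H₂ molecule, so n(H₂) = 0.4054 / 2 = 0.2027 mol.
V = nRT/P = (0.2027 × 8.314 × 356) / (92.9 × 10³ Pa) = 0.00646 m³ = 6.46 L.

6.46 L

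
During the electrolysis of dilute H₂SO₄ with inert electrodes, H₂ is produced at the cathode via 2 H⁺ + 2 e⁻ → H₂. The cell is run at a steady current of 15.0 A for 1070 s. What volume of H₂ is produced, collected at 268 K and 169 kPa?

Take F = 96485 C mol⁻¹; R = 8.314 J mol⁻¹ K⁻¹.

Q = I·t = 15.00 A × 1070.0 s = 16050 C.
n(e⁻) = Q/F = 16050 / 96485 = 0.1663 mol.
2 electrons are transferred per H₂ molecule, so n(H₂) = 0.1663 / 2 = 0.08317 mol.
V = nRT/P = (0.08317 × 8.314 × 268) / (169 × 10³ Pa) = 0.00110 m³ = 1.10 L.

1.10 L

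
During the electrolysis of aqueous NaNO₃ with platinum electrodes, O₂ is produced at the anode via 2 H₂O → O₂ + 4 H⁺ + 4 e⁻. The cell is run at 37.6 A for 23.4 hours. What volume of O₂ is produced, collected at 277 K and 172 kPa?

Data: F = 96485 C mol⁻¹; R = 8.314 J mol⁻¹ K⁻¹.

Q = I·t = 37.60 A × 84240 s = 3167000 C.
n(e⁻) = Q/F = 3167000 / 96485 = 32.83 mol.
4 electrons are transferred per O₂ molecule, so n(O₂) = 32.83 / 4 = 8.207 mol.
V = nRT/P = (8.207 × 8.314 × 277) / (172 × 10³ Pa) = 0.110 m³ = 110 L.

110 L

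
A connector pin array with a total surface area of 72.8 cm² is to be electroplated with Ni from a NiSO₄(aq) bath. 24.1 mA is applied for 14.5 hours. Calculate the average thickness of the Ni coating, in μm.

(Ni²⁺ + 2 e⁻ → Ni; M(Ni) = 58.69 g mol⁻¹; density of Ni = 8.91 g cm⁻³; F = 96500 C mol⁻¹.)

5.90 μm

Q = I·t = 0.02410 × 52200 = 1258 C; n(e⁻) = 0.01304 mol.
n(Ni) = n(e⁻)/2 = 0.006518 mol, so m = 0.006518 × 58.69 = 0.3826 g.
Volume = m/ρ = 0.3826 / 8.91 = 0.04294 cm³.
Thickness = V/A = 0.04294 / 72.8 = 5.90 × 10⁻⁴ cm = 5.90 μm.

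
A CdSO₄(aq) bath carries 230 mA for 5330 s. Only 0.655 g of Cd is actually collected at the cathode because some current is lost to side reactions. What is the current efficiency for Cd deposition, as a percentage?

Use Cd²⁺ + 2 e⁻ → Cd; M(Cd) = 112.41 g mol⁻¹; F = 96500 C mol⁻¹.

Q = I·t = 0.2300 × 5330.0 = 1226 C; n(e⁻) = 1226/96500 = 0.01270 mol.
Theoretical n(Cd) = n(e⁻)/2 = 0.006352 mol, i.e. m_theo = 0.006352 × 112.41 = 0.7140 g.
Efficiency = m_actual / m_theo = 0.655 / 0.7140 = 91.7 %.

91.7 %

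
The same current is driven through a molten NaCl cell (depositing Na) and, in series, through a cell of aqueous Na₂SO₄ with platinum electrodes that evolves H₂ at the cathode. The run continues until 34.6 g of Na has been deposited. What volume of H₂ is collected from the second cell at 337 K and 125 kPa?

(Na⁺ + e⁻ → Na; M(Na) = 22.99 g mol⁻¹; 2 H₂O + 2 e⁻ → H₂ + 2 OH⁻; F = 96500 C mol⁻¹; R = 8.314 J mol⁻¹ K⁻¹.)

n(Na) = 34.6 / 22.99 = 1.505 mol, so n(e⁻) = 1 × 1.505 = 1.505 mol.
The cells are in series, so the same 1.505 mol of electrons passes through the second cell.
2 H₂O + 2 e⁻ → H₂ + 2 OH⁻ — 2 mol e⁻ per mol H₂, so n(H₂) = 1.505/2 = 0.7525 mol.
V = nRT/P = (0.7525 × 8.314 × 337) / (125 × 10³) = 0.0169 m³ = 16.9 L.

16.9 L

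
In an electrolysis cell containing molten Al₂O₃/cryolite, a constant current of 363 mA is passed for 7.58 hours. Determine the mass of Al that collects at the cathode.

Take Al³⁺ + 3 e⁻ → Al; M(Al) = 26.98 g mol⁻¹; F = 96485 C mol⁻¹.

0.923 g

Q = I·t = 0.3630 A × 27288 s = 9906 C.
n(e⁻) = Q/F = 9906 / 96485 = 0.1027 mol.
Al³⁺ + 3 e⁻ → Al, so n(Al) = n(e⁻)/3 = 0.03422 mol.
m = n·M = 0.03422 × 26.98 = 0.923 g.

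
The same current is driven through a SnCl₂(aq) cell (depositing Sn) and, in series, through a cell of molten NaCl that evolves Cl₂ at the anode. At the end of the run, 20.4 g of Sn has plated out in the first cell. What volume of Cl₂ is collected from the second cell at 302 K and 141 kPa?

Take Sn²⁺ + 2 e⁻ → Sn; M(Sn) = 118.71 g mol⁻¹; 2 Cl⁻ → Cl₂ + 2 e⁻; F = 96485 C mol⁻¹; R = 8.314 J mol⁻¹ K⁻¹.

n(Sn) = 20.4 / 118.71 = 0.1718 mol, so n(e⁻) = 2 × 0.1718 = 0.3437 mol.
The cells are in series, so the same 0.3437 mol of electrons passes through the second cell.
2 Cl⁻ → Cl₂ + 2 e⁻ — 2 mol e⁻ per mol Cl₂, so n(Cl₂) = 0.3437/2 = 0.1718 mol.
V = nRT/P = (0.1718 × 8.314 × 302) / (141 × 10³) = 0.00306 m³ = 3.06 L.

3.06 L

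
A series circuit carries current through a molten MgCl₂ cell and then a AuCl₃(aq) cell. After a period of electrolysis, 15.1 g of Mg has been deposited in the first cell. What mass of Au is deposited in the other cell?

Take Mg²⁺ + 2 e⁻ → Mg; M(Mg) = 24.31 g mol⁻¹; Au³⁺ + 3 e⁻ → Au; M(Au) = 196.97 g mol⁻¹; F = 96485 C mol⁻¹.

81.6 g

n(Mg) = 15.1 / 24.31 = 0.6211 mol.
Since Mg²⁺ + 2 e⁻ → Mg, n(e⁻) passed = 2 × 0.6211 = 1.242 mol.
Cells in series carry the same charge, so the same 1.242 mol of electrons passes through cell 2.
Au³⁺ + 3 e⁻ → Au, so n(Au) = 1.242 / 3 = 0.4141 mol.
m(Au) = 0.4141 × 196.97 = 81.6 g.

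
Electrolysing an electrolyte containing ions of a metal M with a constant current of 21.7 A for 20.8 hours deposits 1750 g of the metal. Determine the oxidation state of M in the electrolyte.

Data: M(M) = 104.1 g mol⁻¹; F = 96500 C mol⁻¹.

Q = I·t = 21.70 A × 74880 s = 1625000 C, so n(e⁻) = 1625000/96500 = 16.84 mol.
n(M) deposited = 1750 / 104.1 = 16.81 mol.
Electrons per atom = n(e⁻)/n(M) = 16.84 / 16.81 = 1.00 ≈ 1, so the ion is M⁺.

+1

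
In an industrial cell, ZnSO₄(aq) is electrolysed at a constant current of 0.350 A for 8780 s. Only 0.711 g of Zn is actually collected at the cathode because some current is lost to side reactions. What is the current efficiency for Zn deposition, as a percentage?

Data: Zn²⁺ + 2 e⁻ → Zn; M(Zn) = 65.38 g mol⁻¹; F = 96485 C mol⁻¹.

Q = I·t = 0.3500 × 8780.0 = 3073 C; n(e⁻) = 3073/96485 = 0.03185 mol.
Theoretical n(Zn) = n(e⁻)/2 = 0.01592 mol, i.e. m_theo = 0.01592 × 65.38 = 1.041 g.
Efficiency = m_actual / m_theo = 0.711 / 1.041 = 68.3 %.

68.3 %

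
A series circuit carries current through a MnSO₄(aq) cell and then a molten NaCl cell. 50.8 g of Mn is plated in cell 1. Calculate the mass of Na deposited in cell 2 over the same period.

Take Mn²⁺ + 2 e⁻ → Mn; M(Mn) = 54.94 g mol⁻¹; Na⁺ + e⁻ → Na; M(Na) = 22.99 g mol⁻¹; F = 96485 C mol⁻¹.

n(Mn) = 50.8 / 54.94 = 0.9246 mol.
Since Mn²⁺ + 2 e⁻ → Mn, n(e⁻) passed = 2 × 0.9246 = 1.849 mol.
Cells in series carry the same charge, so the same 1.849 mol of electrons passes through cell 2.
Na⁺ + e⁻ → Na, so n(Na) = 1.849 / 1 = 1.849 mol.
m(Na) = 1.849 × 22.99 = 42.5 g.

42.5 g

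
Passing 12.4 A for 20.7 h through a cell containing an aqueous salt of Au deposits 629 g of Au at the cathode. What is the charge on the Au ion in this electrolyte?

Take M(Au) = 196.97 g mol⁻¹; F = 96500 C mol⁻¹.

Q = I·t = 12.40 A × 74520 s = 924000 C, so n(e⁻) = 924000/96500 = 9.576 mol.
n(Au) deposited = 629 / 196.97 = 3.193 mol.
Electrons per atom = n(e⁻)/n(Au) = 9.576 / 3.193 = 3.00 ≈ 3, so the ion is Au³⁺.

+3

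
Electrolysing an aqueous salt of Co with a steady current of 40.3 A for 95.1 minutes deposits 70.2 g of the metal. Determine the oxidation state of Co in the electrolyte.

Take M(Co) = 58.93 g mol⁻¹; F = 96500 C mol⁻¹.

+2

Q = I·t = 40.30 A × 5706.0 s = 230000 C, so n(e⁻) = 230000/96500 = 2.383 mol.
n(Co) deposited = 70.2 / 58.93 = 1.191 mol.
Electrons per atom = n(e⁻)/n(Co) = 2.383 / 1.191 = 2.00 ≈ 2, so the ion is Co²⁺.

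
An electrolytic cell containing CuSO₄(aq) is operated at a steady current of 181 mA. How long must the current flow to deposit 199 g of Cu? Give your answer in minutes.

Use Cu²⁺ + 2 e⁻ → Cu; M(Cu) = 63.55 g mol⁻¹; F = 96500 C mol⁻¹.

n(Cu) = m/M = 199 / 63.55 = 3.131 mol.
Each Cu atom requires 2 electrons, so n(e⁻) = 2 × 3.131 = 6.263 mol.
Q = n(e⁻)·F = 6.263 × 96500 = 604400 C.
t = Q/I = 604400 / 0.1810 A = 3339000 s = 55600 min.

55600 min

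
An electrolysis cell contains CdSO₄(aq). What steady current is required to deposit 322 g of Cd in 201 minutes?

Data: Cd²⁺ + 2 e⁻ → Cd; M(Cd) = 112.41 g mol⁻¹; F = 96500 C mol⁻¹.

45.8 A

n(Cd) = 322 / 112.41 = 2.865 mol.
n(e⁻) = 2 × 2.865 = 5.729 mol.
Q = n(e⁻)·F = 5.729 × 96500 = 552900 C.
I = Q/t = 552900 / 12060 s = 45.8 A.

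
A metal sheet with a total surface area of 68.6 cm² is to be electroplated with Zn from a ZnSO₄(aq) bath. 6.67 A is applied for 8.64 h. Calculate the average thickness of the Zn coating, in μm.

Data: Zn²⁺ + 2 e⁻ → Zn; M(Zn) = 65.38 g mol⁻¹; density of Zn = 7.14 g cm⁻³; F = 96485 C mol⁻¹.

Q = I·t = 6.670 × 31104 = 207500 C; n(e⁻) = 2.150 mol.
n(Zn) = n(e⁻)/2 = 1.075 mol, so m = 1.075 × 65.38 = 70.29 g.
Volume = m/ρ = 70.29 / 7.14 = 9.845 cm³.
Thickness = V/A = 9.845 / 68.6 = 0.144 cm = 1440 μm.

1440 μm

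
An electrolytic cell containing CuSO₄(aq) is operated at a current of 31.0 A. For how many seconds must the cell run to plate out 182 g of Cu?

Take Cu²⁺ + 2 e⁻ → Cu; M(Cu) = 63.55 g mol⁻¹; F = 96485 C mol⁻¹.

17800 s

n(Cu) = m/M = 182 / 63.55 = 2.864 mol.
Each Cu atom requires 2 electrons, so n(e⁻) = 2 × 2.864 = 5.728 mol.
Q = n(e⁻)·F = 5.728 × 96485 = 552600 C.
t = Q/I = 552600 / 31.00 A = 17830 s.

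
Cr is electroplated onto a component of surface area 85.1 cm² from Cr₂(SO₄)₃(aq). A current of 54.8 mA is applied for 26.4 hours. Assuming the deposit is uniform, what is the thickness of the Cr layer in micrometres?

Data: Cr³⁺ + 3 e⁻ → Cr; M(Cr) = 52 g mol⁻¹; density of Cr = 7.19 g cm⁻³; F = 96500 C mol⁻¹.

Q = I·t = 0.05480 × 95040 = 5208 C; n(e⁻) = 0.05397 mol.
n(Cr) = n(e⁻)/3 = 0.01799 mol, so m = 0.01799 × 52 = 0.9355 g.
Volume = m/ρ = 0.9355 / 7.19 = 0.1301 cm³.
Thickness = V/A = 0.1301 / 85.1 = 0.00153 cm = 15.3 μm.

15.3 μm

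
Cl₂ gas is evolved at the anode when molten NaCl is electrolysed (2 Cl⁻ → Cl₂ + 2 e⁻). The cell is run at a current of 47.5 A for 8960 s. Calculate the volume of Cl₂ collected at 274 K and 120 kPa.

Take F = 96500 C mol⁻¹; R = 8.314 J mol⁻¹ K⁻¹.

Q = I·t = 47.50 A × 8960.0 s = 425600 C.
n(e⁻) = Q/F = 425600 / 96500 = 4.410 mol.
2 electrons are transferred per Cl₂ molecule, so n(Cl₂) = 4.410 / 2 = 2.205 mol.
V = nRT/P = (2.205 × 8.314 × 274) / (120 × 10³ Pa) = 0.0419 m³ = 41.9 L.

41.9 L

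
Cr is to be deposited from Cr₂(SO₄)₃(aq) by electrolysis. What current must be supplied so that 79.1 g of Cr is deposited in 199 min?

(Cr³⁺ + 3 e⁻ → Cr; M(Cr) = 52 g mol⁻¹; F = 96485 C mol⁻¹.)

36.9 A

n(Cr) = 79.1 / 52 = 1.521 mol.
n(e⁻) = 3 × 1.521 = 4.563 mol.
Q = n(e⁻)·F = 4.563 × 96485 = 440300 C.
I = Q/t = 440300 / 11940 s = 36.9 A.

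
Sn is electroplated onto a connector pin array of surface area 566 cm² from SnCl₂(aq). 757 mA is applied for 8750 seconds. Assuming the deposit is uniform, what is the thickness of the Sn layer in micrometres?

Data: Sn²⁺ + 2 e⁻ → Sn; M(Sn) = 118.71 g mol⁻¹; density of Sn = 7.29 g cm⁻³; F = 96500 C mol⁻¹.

Q = I·t = 0.7570 × 8750.0 = 6624 C; n(e⁻) = 0.06864 mol.
n(Sn) = n(e⁻)/2 = 0.03432 mol, so m = 0.03432 × 118.71 = 4.074 g.
Volume = m/ρ = 4.074 / 7.29 = 0.5589 cm³.
Thickness = V/A = 0.5589 / 566 = 9.87 × 10⁻⁴ cm = 9.87 μm.

9.87 μm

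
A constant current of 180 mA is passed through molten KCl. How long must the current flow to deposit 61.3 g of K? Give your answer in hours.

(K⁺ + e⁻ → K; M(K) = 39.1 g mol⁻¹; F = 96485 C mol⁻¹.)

233 h

n(K) = m/M = 61.3 / 39.1 = 1.568 mol.
Each K atom requires 1 electron, so n(e⁻) = 1 × 1.568 = 1.568 mol.
Q = n(e⁻)·F = 1.568 × 96485 = 151300 C.
t = Q/I = 151300 / 0.1800 A = 840400 s = 233 h.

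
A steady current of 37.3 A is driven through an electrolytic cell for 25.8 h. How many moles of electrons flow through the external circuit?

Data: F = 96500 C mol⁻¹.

35.9 mol

Q = I·t = 37.30 A × 92880 s = 3464000 C.
n(e⁻) = Q/F = 3464000 / 96500 = 35.9 mol.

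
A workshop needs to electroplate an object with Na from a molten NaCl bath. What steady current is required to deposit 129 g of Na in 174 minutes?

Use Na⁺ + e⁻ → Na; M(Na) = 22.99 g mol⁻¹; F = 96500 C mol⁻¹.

n(Na) = 129 / 22.99 = 5.611 mol.
n(e⁻) = 1 × 5.611 = 5.611 mol.
Q = n(e⁻)·F = 5.611 × 96500 = 541500 C.
I = Q/t = 541500 / 10440 s = 51.9 A.

51.9 A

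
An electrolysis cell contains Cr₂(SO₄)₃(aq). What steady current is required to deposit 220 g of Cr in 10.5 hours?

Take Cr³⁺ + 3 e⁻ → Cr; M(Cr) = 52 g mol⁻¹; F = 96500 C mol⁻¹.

n(Cr) = 220 / 52 = 4.231 mol.
n(e⁻) = 3 × 4.231 = 12.69 mol.
Q = n(e⁻)·F = 12.69 × 96500 = 1225000 C.
I = Q/t = 1225000 / 37800 s = 32.4 A.

32.4 A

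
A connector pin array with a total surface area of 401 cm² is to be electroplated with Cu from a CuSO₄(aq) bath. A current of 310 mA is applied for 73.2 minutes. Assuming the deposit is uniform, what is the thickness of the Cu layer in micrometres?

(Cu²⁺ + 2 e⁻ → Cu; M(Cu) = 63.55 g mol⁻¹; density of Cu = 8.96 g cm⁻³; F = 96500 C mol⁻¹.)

1.25 μm

Q = I·t = 0.3100 × 4392.0 = 1362 C; n(e⁻) = 0.01411 mol.
n(Cu) = n(e⁻)/2 = 0.007055 mol, so m = 0.007055 × 63.55 = 0.4483 g.
Volume = m/ρ = 0.4483 / 8.96 = 0.05004 cm³.
Thickness = V/A = 0.05004 / 401 = 1.25 × 10⁻⁴ cm = 1.25 μm.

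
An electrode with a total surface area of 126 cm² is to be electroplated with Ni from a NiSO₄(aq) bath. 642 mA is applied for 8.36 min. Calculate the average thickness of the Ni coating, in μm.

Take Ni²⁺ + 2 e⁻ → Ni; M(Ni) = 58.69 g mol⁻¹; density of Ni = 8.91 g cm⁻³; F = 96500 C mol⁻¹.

Q = I·t = 0.6420 × 501.60 = 322.0 C; n(e⁻) = 0.003337 mol.
n(Ni) = n(e⁻)/2 = 0.001669 mol, so m = 0.001669 × 58.69 = 0.09793 g.
Volume = m/ρ = 0.09793 / 8.91 = 0.01099 cm³.
Thickness = V/A = 0.01099 / 126 = 8.72 × 10⁻⁵ cm = 0.872 μm.

0.872 μm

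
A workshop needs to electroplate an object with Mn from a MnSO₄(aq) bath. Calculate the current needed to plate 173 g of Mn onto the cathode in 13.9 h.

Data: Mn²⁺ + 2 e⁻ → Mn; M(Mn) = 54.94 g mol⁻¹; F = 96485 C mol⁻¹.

12.1 A

n(Mn) = 173 / 54.94 = 3.149 mol.
n(e⁻) = 2 × 3.149 = 6.298 mol.
Q = n(e⁻)·F = 6.298 × 96485 = 607600 C.
I = Q/t = 607600 / 50040 s = 12.1 A.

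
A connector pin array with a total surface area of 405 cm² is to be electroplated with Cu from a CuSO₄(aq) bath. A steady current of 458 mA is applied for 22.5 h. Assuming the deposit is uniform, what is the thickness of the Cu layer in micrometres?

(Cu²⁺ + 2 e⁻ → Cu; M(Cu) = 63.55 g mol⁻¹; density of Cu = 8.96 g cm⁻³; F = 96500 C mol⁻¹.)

33.7 μm

Q = I·t = 0.4580 × 81000 = 37100 C; n(e⁻) = 0.3844 mol.
n(Cu) = n(e⁻)/2 = 0.1922 mol, so m = 0.1922 × 63.55 = 12.22 g.
Volume = m/ρ = 12.22 / 8.96 = 1.363 cm³.
Thickness = V/A = 1.363 / 405 = 0.00337 cm = 33.7 μm.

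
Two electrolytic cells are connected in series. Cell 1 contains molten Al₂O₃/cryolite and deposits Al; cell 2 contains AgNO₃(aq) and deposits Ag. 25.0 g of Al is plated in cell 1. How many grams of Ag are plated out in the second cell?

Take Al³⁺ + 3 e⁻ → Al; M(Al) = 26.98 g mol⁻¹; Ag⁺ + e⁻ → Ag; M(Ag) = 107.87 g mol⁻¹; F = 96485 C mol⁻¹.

300 g

n(Al) = 25.0 / 26.98 = 0.9266 mol.
Since Al³⁺ + 3 e⁻ → Al, n(e⁻) passed = 3 × 0.9266 = 2.780 mol.
Cells in series carry the same charge, so the same 2.780 mol of electrons passes through cell 2.
Ag⁺ + e⁻ → Ag, so n(Ag) = 2.780 / 1 = 2.780 mol.
m(Ag) = 2.780 × 107.87 = 300 g.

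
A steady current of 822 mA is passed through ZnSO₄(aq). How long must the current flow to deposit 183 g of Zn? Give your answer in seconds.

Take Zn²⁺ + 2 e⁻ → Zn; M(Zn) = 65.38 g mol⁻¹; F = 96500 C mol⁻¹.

6.57 × 10⁵ s

n(Zn) = m/M = 183 / 65.38 = 2.799 mol.
Each Zn atom requires 2 electrons, so n(e⁻) = 2 × 2.799 = 5.598 mol.
Q = n(e⁻)·F = 5.598 × 96500 = 540200 C.
t = Q/I = 540200 / 0.8220 A = 657200 s.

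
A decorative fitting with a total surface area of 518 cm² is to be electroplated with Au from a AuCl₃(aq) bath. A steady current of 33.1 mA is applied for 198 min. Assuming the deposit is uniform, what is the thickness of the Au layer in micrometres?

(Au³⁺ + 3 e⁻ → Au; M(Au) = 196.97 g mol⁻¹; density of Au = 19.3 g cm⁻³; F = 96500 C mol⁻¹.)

0.268 μm

Q = I·t = 0.03310 × 11880 = 393.2 C; n(e⁻) = 0.004075 mol.
n(Au) = n(e⁻)/3 = 0.001358 mol, so m = 0.001358 × 196.97 = 0.2675 g.
Volume = m/ρ = 0.2675 / 19.3 = 0.01386 cm³.
Thickness = V/A = 0.01386 / 518 = 2.68 × 10⁻⁵ cm = 0.268 μm.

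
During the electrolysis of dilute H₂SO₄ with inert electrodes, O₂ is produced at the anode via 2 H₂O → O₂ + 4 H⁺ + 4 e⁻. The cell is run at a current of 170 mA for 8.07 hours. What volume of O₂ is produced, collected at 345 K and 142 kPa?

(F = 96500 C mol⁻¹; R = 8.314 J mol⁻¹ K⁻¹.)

0.258 L

Q = I·t = 0.1700 A × 29052 s = 4939 C.
n(e⁻) = Q/F = 4939 / 96500 = 0.05118 mol.
4 electrons are transferred per O₂ molecule, so n(O₂) = 0.05118 / 4 = 0.01279 mol.
V = nRT/P = (0.01279 × 8.314 × 345) / (142 × 10³ Pa) = 2.58 × 10⁻⁴ m³ = 0.258 L.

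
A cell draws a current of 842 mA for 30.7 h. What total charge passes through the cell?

93100 C

Q = I·t = 0.8420 A × 110520 s = 93100 C.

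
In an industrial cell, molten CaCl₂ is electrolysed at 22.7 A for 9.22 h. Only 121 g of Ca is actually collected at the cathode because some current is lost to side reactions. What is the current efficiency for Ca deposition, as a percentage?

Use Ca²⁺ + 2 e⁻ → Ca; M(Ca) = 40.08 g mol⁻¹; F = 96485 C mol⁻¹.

Q = I·t = 22.70 × 33192 = 753500 C; n(e⁻) = 753500/96485 = 7.809 mol.
Theoretical n(Ca) = n(e⁻)/2 = 3.905 mol, i.e. m_theo = 3.905 × 40.08 = 156.5 g.
Efficiency = m_actual / m_theo = 121 / 156.5 = 77.3 %.

77.3 %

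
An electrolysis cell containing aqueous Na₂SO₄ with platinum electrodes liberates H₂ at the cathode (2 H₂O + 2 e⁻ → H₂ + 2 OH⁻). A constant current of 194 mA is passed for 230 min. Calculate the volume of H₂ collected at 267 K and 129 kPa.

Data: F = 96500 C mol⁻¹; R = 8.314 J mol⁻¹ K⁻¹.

0.239 L

Q = I·t = 0.1940 A × 13800 s = 2677 C.
n(e⁻) = Q/F = 2677 / 96500 = 0.02774 mol.
2 electrons are transferred per H₂ molecule, so n(H₂) = 0.02774 / 2 = 0.01387 mol.
V = nRT/P = (0.01387 × 8.314 × 267) / (129 × 10³ Pa) = 2.39 × 10⁻⁴ m³ = 0.239 L.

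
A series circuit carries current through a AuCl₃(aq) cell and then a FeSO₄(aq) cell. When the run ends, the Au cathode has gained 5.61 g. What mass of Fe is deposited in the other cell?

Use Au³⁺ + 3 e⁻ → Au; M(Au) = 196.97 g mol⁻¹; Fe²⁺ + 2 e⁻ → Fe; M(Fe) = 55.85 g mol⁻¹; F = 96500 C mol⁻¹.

2.39 g

n(Au) = 5.61 / 196.97 = 0.02848 mol.
Since Au³⁺ + 3 e⁻ → Au, n(e⁻) passed = 3 × 0.02848 = 0.08544 mol.
Cells in series carry the same charge, so the same 0.08544 mol of electrons passes through cell 2.
Fe²⁺ + 2 e⁻ → Fe, so n(Fe) = 0.08544 / 2 = 0.04272 mol.
m(Fe) = 0.04272 × 55.85 = 2.39 g.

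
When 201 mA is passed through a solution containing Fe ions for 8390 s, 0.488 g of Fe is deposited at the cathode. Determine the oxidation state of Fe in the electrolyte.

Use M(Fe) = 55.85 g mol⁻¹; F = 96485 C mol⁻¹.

Q = I·t = 0.2010 A × 8390.0 s = 1686 C, so n(e⁻) = 1686/96485 = 0.01748 mol.
n(Fe) deposited = 0.488 / 55.85 = 0.008738 mol.
Electrons per atom = n(e⁻)/n(Fe) = 0.01748 / 0.008738 = 2.00 ≈ 2, so the ion is Fe²⁺.

+2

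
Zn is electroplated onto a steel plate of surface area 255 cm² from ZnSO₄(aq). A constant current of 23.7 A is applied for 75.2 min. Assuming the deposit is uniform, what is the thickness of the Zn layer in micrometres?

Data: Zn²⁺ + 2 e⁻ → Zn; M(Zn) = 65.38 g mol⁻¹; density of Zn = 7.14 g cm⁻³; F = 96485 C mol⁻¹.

Q = I·t = 23.70 × 4512.0 = 106900 C; n(e⁻) = 1.108 mol.
n(Zn) = n(e⁻)/2 = 0.5542 mol, so m = 0.5542 × 65.38 = 36.23 g.
Volume = m/ρ = 36.23 / 7.14 = 5.074 cm³.
Thickness = V/A = 5.074 / 255 = 0.0199 cm = 199 μm.

199 μm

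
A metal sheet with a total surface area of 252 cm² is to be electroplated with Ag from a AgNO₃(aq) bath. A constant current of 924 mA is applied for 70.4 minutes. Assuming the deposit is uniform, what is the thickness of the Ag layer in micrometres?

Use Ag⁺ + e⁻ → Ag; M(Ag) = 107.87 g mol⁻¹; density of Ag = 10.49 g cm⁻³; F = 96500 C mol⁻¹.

Q = I·t = 0.9240 × 4224.0 = 3903 C; n(e⁻) = 0.04045 mol.
n(Ag) = n(e⁻)/1 = 0.04045 mol, so m = 0.04045 × 107.87 = 4.363 g.
Volume = m/ρ = 4.363 / 10.49 = 0.4159 cm³.
Thickness = V/A = 0.4159 / 252 = 0.00165 cm = 16.5 μm.

16.5 μm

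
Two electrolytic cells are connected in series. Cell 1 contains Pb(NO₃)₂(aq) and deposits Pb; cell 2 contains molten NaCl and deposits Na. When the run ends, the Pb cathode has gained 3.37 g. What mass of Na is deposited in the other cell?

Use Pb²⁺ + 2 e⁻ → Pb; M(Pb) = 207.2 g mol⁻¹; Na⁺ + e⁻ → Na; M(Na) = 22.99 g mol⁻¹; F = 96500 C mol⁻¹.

0.748 g

n(Pb) = 3.37 / 207.2 = 0.01626 mol.
Since Pb²⁺ + 2 e⁻ → Pb, n(e⁻) passed = 2 × 0.01626 = 0.03253 mol.
Cells in series carry the same charge, so the same 0.03253 mol of electrons passes through cell 2.
Na⁺ + e⁻ → Na, so n(Na) = 0.03253 / 1 = 0.03253 mol.
m(Na) = 0.03253 × 22.99 = 0.748 g.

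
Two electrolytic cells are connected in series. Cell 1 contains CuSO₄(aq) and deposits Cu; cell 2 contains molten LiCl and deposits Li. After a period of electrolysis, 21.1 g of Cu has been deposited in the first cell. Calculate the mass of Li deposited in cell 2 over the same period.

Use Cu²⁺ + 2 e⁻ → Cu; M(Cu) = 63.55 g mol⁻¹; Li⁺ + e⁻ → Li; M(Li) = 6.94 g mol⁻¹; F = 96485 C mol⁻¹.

n(Cu) = 21.1 / 63.55 = 0.3320 mol.
Since Cu²⁺ + 2 e⁻ → Cu, n(e⁻) passed = 2 × 0.3320 = 0.6640 mol.
Cells in series carry the same charge, so the same 0.6640 mol of electrons passes through cell 2.
Li⁺ + e⁻ → Li, so n(Li) = 0.6640 / 1 = 0.6640 mol.
m(Li) = 0.6640 × 6.94 = 4.61 g.

4.61 g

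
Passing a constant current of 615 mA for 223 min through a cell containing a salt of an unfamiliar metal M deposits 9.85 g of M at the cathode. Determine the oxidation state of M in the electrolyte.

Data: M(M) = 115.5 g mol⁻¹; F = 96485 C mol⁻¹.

Q = I·t = 0.6150 A × 13380 s = 8229 C, so n(e⁻) = 8229/96485 = 0.08528 mol.
n(M) deposited = 9.85 / 115.5 = 0.08528 mol.
Electrons per atom = n(e⁻)/n(M) = 0.08528 / 0.08528 = 1.00 ≈ 1, so the ion is M⁺.

+1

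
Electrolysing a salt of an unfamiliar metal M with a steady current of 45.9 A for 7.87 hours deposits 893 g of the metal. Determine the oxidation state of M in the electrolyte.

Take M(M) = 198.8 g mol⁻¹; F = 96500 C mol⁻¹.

+3

Q = I·t = 45.90 A × 28332 s = 1300000 C, so n(e⁻) = 1300000/96500 = 13.48 mol.
n(M) deposited = 893 / 198.8 = 4.492 mol.
Electrons per atom = n(e⁻)/n(M) = 13.48 / 4.492 = 3.00 ≈ 3, so the ion is M³⁺.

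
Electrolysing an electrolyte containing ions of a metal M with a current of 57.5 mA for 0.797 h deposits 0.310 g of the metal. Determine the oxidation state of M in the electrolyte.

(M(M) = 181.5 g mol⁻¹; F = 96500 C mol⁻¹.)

+1

Q = I·t = 0.05750 A × 2869.2 s = 165.0 C, so n(e⁻) = 165.0/96500 = 0.001710 mol.
n(M) deposited = 0.310 / 181.5 = 0.001708 mol.
Electrons per atom = n(e⁻)/n(M) = 0.001710 / 0.001708 = 1.00 ≈ 1, so the ion is M⁺.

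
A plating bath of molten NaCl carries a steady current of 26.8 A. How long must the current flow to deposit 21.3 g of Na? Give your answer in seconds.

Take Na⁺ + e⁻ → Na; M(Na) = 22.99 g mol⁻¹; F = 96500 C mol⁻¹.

n(Na) = m/M = 21.3 / 22.99 = 0.9265 mol.
Each Na atom requires 1 electron, so n(e⁻) = 1 × 0.9265 = 0.9265 mol.
Q = n(e⁻)·F = 0.9265 × 96500 = 89410 C.
t = Q/I = 89410 / 26.80 A = 3336 s.

3340 s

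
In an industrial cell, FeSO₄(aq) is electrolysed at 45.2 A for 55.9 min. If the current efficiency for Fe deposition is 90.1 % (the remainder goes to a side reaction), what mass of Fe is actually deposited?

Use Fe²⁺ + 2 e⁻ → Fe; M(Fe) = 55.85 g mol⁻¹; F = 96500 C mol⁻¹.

39.5 g

Q = I·t = 45.20 × 3354.0 = 151600 C.
n(e⁻) = 151600/96500 = 1.571 mol; theoretically n(Fe) = 1.571/2 = 0.7855 mol, m_theo = 43.87 g.
At 90.1 % efficiency, m_actual = 0.901 × 43.87 = 39.5 g.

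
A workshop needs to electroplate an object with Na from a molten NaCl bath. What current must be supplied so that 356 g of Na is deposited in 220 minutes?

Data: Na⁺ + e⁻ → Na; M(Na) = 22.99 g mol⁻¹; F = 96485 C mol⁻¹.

113 A

n(Na) = 356 / 22.99 = 15.48 mol.
n(e⁻) = 1 × 15.48 = 15.48 mol.
Q = n(e⁻)·F = 15.48 × 96485 = 1494000 C.
I = Q/t = 1494000 / 13200 s = 113 A.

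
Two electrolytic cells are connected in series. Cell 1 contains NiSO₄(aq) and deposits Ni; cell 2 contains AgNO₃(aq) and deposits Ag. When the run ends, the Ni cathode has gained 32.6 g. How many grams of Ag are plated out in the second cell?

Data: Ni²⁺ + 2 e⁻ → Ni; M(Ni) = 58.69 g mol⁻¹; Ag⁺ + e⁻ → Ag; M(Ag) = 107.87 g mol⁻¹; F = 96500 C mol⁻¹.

120 g

n(Ni) = 32.6 / 58.69 = 0.5555 mol.
Since Ni²⁺ + 2 e⁻ → Ni, n(e⁻) passed = 2 × 0.5555 = 1.111 mol.
Cells in series carry the same charge, so the same 1.111 mol of electrons passes through cell 2.
Ag⁺ + e⁻ → Ag, so n(Ag) = 1.111 / 1 = 1.111 mol.
m(Ag) = 1.111 × 107.87 = 120 g.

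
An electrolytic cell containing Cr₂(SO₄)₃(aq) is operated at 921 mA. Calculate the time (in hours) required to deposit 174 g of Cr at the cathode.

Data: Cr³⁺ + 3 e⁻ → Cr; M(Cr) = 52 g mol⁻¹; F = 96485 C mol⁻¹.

292 h

n(Cr) = m/M = 174 / 52 = 3.346 mol.
Each Cr atom requires 3 electrons, so n(e⁻) = 3 × 3.346 = 10.04 mol.
Q = n(e⁻)·F = 10.04 × 96485 = 968600 C.
t = Q/I = 968600 / 0.9210 A = 1052000 s = 292 h.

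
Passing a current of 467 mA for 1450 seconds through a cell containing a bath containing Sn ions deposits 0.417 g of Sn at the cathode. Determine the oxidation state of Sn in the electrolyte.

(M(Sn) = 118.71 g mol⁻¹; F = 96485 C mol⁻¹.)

Q = I·t = 0.4670 A × 1450.0 s = 677.2 C, so n(e⁻) = 677.2/96485 = 0.007018 mol.
n(Sn) deposited = 0.417 / 118.71 = 0.003513 mol.
Electrons per atom = n(e⁻)/n(Sn) = 0.007018 / 0.003513 = 2.00 ≈ 2, so the ion is Sn²⁺.

+2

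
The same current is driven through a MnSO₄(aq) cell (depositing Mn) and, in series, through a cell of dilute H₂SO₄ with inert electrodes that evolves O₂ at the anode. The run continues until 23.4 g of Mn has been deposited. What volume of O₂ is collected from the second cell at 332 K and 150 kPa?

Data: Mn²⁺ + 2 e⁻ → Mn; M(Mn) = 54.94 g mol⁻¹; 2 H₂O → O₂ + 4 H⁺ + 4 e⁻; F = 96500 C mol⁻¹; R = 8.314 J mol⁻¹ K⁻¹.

3.92 L

n(Mn) = 23.4 / 54.94 = 0.4259 mol, so n(e⁻) = 2 × 0.4259 = 0.8518 mol.
The cells are in series, so the same 0.8518 mol of electrons passes through the second cell.
2 H₂O → O₂ + 4 H⁺ + 4 e⁻ — 4 mol e⁻ per mol O₂, so n(O₂) = 0.8518/4 = 0.2130 mol.
V = nRT/P = (0.2130 × 8.314 × 332) / (150 × 10³) = 0.00392 m³ = 3.92 L.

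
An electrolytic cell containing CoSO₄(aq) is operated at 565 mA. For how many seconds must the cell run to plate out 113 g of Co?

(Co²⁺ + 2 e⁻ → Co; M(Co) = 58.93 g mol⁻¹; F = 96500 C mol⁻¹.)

6.55 × 10⁵ s

n(Co) = m/M = 113 / 58.93 = 1.918 mol.
Each Co atom requires 2 electrons, so n(e⁻) = 2 × 1.918 = 3.835 mol.
Q = n(e⁻)·F = 3.835 × 96500 = 370100 C.
t = Q/I = 370100 / 0.5650 A = 655000 s.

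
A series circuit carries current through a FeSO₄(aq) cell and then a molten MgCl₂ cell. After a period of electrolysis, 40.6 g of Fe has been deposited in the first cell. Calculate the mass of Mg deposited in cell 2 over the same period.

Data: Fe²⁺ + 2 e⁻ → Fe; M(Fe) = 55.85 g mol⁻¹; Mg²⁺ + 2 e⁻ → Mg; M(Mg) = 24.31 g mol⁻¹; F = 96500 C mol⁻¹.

n(Fe) = 40.6 / 55.85 = 0.7269 mol.
Since Fe²⁺ + 2 e⁻ → Fe, n(e⁻) passed = 2 × 0.7269 = 1.454 mol.
Cells in series carry the same charge, so the same 1.454 mol of electrons passes through cell 2.
Mg²⁺ + 2 e⁻ → Mg, so n(Mg) = 1.454 / 2 = 0.7269 mol.
m(Mg) = 0.7269 × 24.31 = 17.7 g.

17.7 g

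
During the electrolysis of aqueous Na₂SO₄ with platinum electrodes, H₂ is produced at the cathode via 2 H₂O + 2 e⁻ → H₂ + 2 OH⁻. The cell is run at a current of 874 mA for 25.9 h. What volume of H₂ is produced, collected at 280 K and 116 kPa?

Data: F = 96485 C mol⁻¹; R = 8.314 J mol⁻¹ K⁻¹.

Q = I·t = 0.8740 A × 93240 s = 81490 C.
n(e⁻) = Q/F = 81490 / 96485 = 0.8446 mol.
2 electrons are transferred per H₂ molecule, so n(H₂) = 0.8446 / 2 = 0.4223 mol.
V = nRT/P = (0.4223 × 8.314 × 280) / (116 × 10³ Pa) = 0.00847 m³ = 8.47 L.

8.47 L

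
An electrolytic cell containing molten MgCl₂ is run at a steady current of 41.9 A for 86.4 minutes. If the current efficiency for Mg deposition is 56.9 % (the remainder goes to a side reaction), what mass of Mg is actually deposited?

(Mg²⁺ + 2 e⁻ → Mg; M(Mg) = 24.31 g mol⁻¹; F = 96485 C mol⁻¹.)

Q = I·t = 41.90 × 5184.0 = 217200 C.
n(e⁻) = 217200/96485 = 2.251 mol; theoretically n(Mg) = 2.251/2 = 1.126 mol, m_theo = 27.36 g.
At 56.9 % efficiency, m_actual = 0.569 × 27.36 = 15.6 g.

15.6 g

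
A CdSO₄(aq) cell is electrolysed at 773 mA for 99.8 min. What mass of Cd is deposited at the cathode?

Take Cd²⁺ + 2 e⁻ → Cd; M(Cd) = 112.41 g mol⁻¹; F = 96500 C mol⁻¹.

2.70 g

Q = I·t = 0.7730 A × 5988.0 s = 4629 C.
n(e⁻) = Q/F = 4629 / 96500 = 0.04797 mol.
Cd²⁺ + 2 e⁻ → Cd, so n(Cd) = n(e⁻)/2 = 0.02398 mol.
m = n·M = 0.02398 × 112.41 = 2.70 g.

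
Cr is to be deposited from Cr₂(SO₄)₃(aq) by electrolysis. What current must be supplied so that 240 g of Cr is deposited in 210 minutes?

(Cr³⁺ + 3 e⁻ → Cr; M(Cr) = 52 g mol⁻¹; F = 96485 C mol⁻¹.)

106 A

n(Cr) = 240 / 52 = 4.615 mol.
n(e⁻) = 3 × 4.615 = 13.85 mol.
Q = n(e⁻)·F = 13.85 × 96485 = 1336000 C.
I = Q/t = 1336000 / 12600 s = 106 A.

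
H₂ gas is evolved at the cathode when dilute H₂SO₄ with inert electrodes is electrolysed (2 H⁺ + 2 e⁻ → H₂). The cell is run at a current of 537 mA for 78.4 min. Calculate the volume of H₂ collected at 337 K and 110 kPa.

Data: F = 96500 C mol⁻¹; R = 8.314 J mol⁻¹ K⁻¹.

Q = I·t = 0.5370 A × 4704.0 s = 2526 C.
n(e⁻) = Q/F = 2526 / 96500 = 0.02618 mol.
2 electrons are transferred per H₂ molecule, so n(H₂) = 0.02618 / 2 = 0.01309 mol.
V = nRT/P = (0.01309 × 8.314 × 337) / (110 × 10³ Pa) = 3.33 × 10⁻⁴ m³ = 0.333 L.

0.333 L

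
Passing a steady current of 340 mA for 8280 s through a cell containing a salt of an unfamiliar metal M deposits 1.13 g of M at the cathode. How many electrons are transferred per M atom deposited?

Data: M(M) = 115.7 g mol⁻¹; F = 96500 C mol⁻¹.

3

Q = I·t = 0.3400 A × 8280.0 s = 2815 C, so n(e⁻) = 2815/96500 = 0.02917 mol.
n(M) deposited = 1.13 / 115.7 = 0.009767 mol.
Electrons per atom = n(e⁻)/n(M) = 0.02917 / 0.009767 = 2.99 ≈ 3, so the ion is M³⁺.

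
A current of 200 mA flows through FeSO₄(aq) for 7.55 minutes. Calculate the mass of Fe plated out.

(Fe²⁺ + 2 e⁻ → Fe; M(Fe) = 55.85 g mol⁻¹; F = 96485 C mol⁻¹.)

Q = I·t = 0.2000 A × 453.00 s = 90.60 C.
n(e⁻) = Q/F = 90.60 / 96485 = 0.0009390 mol.
Fe²⁺ + 2 e⁻ → Fe, so n(Fe) = n(e⁻)/2 = 0.0004695 mol.
m = n·M = 0.0004695 × 55.85 = 0.0262 g.

0.0262 g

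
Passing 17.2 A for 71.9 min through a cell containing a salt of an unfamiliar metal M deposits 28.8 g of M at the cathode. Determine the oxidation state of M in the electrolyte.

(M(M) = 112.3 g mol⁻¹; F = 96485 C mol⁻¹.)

+3

Q = I·t = 17.20 A × 4314.0 s = 74200 C, so n(e⁻) = 74200/96485 = 0.7690 mol.
n(M) deposited = 28.8 / 112.3 = 0.2565 mol.
Electrons per atom = n(e⁻)/n(M) = 0.7690 / 0.2565 = 3.00 ≈ 3, so the ion is M³⁺.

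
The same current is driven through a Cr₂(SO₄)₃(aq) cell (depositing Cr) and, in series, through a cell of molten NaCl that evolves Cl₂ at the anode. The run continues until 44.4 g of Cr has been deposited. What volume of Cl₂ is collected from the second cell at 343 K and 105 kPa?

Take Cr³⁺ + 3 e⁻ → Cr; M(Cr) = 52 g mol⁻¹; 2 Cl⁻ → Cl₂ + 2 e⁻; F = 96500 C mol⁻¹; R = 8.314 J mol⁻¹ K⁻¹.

n(Cr) = 44.4 / 52 = 0.8538 mol, so n(e⁻) = 3 × 0.8538 = 2.562 mol.
The cells are in series, so the same 2.562 mol of electrons passes through the second cell.
2 Cl⁻ → Cl₂ + 2 e⁻ — 2 mol e⁻ per mol Cl₂, so n(Cl₂) = 2.562/2 = 1.281 mol.
V = nRT/P = (1.281 × 8.314 × 343) / (105 × 10³) = 0.0348 m³ = 34.8 L.

34.8 L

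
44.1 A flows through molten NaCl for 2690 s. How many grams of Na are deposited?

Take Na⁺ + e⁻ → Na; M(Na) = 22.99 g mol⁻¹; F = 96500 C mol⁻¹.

Q = I·t = 44.10 A × 2690.0 s = 118600 C.
n(e⁻) = Q/F = 118600 / 96500 = 1.229 mol.
Na⁺ + e⁻ → Na, so n(Na) = n(e⁻)/1 = 1.229 mol.
m = n·M = 1.229 × 22.99 = 28.3 g.

28.3 g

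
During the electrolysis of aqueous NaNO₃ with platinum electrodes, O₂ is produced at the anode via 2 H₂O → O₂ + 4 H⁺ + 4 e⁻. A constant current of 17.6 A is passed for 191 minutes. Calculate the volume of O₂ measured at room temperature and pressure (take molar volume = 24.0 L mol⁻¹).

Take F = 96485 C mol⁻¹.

12.5 L

Q = I·t = 17.60 A × 11460 s = 201700 C.
n(e⁻) = Q/F = 201700 / 96485 = 2.090 mol.
4 electrons are transferred per O₂ molecule, so n(O₂) = 2.090 / 4 = 0.5226 mol.
V = n × V_m = 0.5226 × 24.0 = 12.5 L.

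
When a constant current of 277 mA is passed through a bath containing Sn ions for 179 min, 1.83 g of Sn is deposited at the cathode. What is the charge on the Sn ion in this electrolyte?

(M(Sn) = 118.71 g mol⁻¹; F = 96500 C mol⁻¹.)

+2

Q = I·t = 0.2770 A × 10740 s = 2975 C, so n(e⁻) = 2975/96500 = 0.03083 mol.
n(Sn) deposited = 1.83 / 118.71 = 0.01542 mol.
Electrons per atom = n(e⁻)/n(Sn) = 0.03083 / 0.01542 = 2.00 ≈ 2, so the ion is Sn²⁺.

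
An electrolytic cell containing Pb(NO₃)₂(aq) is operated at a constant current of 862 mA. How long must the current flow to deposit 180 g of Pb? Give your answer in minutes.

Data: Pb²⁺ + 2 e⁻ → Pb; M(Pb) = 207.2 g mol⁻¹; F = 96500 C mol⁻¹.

n(Pb) = m/M = 180 / 207.2 = 0.8687 mol.
Each Pb atom requires 2 electrons, so n(e⁻) = 2 × 0.8687 = 1.737 mol.
Q = n(e⁻)·F = 1.737 × 96500 = 167700 C.
t = Q/I = 167700 / 0.8620 A = 194500 s = 3240 min.

3240 min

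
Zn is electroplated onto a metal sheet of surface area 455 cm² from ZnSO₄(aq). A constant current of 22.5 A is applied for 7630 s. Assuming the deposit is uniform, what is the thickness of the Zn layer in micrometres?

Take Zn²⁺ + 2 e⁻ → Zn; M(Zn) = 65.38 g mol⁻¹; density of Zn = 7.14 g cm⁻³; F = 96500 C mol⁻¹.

179 μm

Q = I·t = 22.50 × 7630.0 = 171700 C; n(e⁻) = 1.779 mol.
n(Zn) = n(e⁻)/2 = 0.8895 mol, so m = 0.8895 × 65.38 = 58.16 g.
Volume = m/ρ = 58.16 / 7.14 = 8.145 cm³.
Thickness = V/A = 8.145 / 455 = 0.0179 cm = 179 μm.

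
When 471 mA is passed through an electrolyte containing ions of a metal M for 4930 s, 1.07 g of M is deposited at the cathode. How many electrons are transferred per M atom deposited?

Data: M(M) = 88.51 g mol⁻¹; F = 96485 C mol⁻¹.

2

Q = I·t = 0.4710 A × 4930.0 s = 2322 C, so n(e⁻) = 2322/96485 = 0.02407 mol.
n(M) deposited = 1.07 / 88.51 = 0.01209 mol.
Electrons per atom = n(e⁻)/n(M) = 0.02407 / 0.01209 = 1.99 ≈ 2, so the ion is M²⁺.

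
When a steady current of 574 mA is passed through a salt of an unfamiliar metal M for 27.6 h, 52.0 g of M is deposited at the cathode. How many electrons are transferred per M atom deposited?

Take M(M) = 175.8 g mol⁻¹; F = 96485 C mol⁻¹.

2

Q = I·t = 0.5740 A × 99360 s = 57030 C, so n(e⁻) = 57030/96485 = 0.5911 mol.
n(M) deposited = 52.0 / 175.8 = 0.2958 mol.
Electrons per atom = n(e⁻)/n(M) = 0.5911 / 0.2958 = 2.00 ≈ 2, so the ion is M²⁺.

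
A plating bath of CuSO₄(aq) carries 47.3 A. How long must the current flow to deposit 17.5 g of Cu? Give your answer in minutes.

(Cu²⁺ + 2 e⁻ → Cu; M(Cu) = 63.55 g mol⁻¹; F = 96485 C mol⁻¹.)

n(Cu) = m/M = 17.5 / 63.55 = 0.2754 mol.
Each Cu atom requires 2 electrons, so n(e⁻) = 2 × 0.2754 = 0.5507 mol.
Q = n(e⁻)·F = 0.5507 × 96485 = 53140 C.
t = Q/I = 53140 / 47.30 A = 1123 s = 18.7 min.

18.7 min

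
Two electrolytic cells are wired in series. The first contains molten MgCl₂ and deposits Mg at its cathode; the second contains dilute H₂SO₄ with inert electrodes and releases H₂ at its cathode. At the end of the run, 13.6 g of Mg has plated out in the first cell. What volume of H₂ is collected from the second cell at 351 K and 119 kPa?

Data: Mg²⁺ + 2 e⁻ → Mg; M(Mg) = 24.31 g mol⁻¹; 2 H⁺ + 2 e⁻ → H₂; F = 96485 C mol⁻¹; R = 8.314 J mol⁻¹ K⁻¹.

n(Mg) = 13.6 / 24.31 = 0.5594 mol, so n(e⁻) = 2 × 0.5594 = 1.119 mol.
The cells are in series, so the same 1.119 mol of electrons passes through the second cell.
2 H⁺ + 2 e⁻ → H₂ — 2 mol e⁻ per mol H₂, so n(H₂) = 1.119/2 = 0.5594 mol.
V = nRT/P = (0.5594 × 8.314 × 351) / (119 × 10³) = 0.0137 m³ = 13.7 L.

13.7 L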